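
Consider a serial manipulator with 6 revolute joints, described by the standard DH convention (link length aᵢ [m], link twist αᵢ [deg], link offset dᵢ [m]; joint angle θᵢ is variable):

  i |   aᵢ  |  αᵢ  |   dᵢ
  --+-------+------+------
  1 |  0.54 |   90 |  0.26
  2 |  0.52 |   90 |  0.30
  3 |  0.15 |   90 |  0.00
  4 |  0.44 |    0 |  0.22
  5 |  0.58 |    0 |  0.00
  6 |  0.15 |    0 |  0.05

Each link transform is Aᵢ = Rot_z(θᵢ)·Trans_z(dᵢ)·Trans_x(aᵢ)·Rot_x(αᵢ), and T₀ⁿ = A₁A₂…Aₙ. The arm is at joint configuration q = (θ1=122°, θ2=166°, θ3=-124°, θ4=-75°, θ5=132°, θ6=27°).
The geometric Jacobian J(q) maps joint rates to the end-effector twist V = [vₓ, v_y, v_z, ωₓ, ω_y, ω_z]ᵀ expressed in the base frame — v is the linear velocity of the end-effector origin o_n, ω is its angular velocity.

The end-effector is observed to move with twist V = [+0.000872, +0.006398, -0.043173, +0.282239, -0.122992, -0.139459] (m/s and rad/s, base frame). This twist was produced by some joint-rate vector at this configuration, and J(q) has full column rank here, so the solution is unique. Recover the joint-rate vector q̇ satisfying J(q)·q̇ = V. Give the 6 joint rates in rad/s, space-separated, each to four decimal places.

-0.2110 0.3520 0.0080 0.0390 -0.2140 -0.1430

o_n = [-0.3683, 0.5088, 0.4554]
J₁: ẑ×o_n = [-0.5088, -0.3683, 0.0000], ω = ẑ
J2: z=[0.8480, 0.5299, 0.0000] o=[-0.2862, 0.4579, 0.2600] → [0.1036, -0.1657, 0.0867, 0.8480, 0.5299, 0.0000]
J3: z=[-0.1282, 0.2052, 0.9703] o=[0.2356, 0.1890, 0.3858] → [-0.2960, -0.5770, 0.0829, -0.1282, 0.2052, 0.9703]
J4: z=[0.0479, 0.9785, -0.2006] o=[0.0870, 0.1922, 0.3655] → [0.1515, 0.0870, 0.4607, 0.0479, 0.9785, -0.2006]
J5: z=[0.0479, 0.9785, -0.2006] o=[0.0393, 0.3226, -0.1064] → [0.5871, 0.0548, 0.4077, 0.0479, 0.9785, -0.2006]
J6: z=[0.0479, 0.9785, -0.2006] o=[-0.3360, 0.4290, 0.3228] → [0.1458, 0.0001, 0.0354, 0.0479, 0.9785, -0.2006]
q̇ = J⁺·V = [-0.2110, 0.3520, 0.0080, 0.0390, -0.2140, -0.1430]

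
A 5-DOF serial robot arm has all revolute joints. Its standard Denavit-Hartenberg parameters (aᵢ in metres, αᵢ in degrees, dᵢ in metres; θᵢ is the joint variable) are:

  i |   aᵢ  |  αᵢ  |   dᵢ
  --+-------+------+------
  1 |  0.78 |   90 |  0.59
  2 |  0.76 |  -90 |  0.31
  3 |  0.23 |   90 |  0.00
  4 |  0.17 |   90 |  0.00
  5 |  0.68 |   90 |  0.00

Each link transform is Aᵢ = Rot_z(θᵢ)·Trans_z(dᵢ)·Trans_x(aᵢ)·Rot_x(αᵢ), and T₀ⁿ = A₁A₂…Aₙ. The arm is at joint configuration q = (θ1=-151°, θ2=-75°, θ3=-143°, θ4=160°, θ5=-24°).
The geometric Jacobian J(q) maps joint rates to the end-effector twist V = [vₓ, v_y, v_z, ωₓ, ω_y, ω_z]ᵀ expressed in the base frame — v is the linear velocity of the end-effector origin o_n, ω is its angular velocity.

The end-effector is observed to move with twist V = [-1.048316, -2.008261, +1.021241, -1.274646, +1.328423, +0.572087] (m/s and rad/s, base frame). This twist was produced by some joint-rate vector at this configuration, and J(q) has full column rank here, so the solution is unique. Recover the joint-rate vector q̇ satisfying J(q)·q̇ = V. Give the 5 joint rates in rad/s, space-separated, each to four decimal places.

o_n = [-1.3209, -0.4785, -0.6310]
J₁: ẑ×o_n = [0.4785, -1.3209, 0.0000], ω = ẑ
J2: z=[-0.4848, 0.8746, 0.0000] o=[-0.6822, -0.3782, 0.5900] → [-1.0679, -0.5919, 0.6073, -0.4848, 0.8746, 0.0000]
J3: z=[-0.8448, -0.4683, 0.2588] o=[-1.0045, -0.2024, -0.1441] → [0.2995, -0.4932, 0.0851, -0.8448, -0.4683, 0.2588]
J4: z=[0.5234, -0.6230, 0.5813] o=[-1.0301, -0.0583, 0.0333] → [0.6582, 0.1786, -0.4012, 0.5234, -0.6230, 0.5813]
J5: z=[-0.8318, -0.2257, 0.5071] o=[-1.0615, -0.1856, -0.0749] → [0.2741, -0.5942, 0.1851, -0.8318, -0.2257, 0.5071]
q̇ = J⁺·V = [0.7700, 0.8700, -0.4140, -0.9150, 0.8700]

0.7700 0.8700 -0.4140 -0.9150 0.8700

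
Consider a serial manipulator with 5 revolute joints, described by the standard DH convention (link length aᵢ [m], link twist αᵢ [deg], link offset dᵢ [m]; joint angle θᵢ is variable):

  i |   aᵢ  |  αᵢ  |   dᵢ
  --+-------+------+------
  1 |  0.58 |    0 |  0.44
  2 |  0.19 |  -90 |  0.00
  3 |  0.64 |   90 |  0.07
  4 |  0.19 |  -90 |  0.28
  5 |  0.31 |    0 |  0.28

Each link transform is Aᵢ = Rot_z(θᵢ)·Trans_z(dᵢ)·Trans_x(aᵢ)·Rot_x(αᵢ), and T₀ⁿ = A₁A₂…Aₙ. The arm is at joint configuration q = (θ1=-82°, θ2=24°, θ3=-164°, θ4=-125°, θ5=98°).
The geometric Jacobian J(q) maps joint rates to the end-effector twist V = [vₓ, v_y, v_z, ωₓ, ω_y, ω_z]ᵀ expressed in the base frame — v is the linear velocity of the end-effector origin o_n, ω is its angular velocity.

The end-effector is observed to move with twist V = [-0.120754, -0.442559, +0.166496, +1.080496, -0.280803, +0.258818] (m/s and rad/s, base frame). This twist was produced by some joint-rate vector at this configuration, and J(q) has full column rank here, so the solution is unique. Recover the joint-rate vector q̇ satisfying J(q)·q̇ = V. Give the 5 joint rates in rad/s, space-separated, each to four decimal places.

-0.1760 0.0920 0.2880 -0.5530 -0.8360

o_n = [-0.3934, -0.2135, 0.6823]
J₁: ẑ×o_n = [0.2135, -0.3934, 0.0000], ω = ẑ
J2: z=[0.0000, 0.0000, 1.0000] o=[0.0807, -0.5744, 0.4400] → [-0.3608, -0.4742, 0.0000, 0.0000, 0.0000, 1.0000]
J3: z=[0.8480, 0.5299, 0.0000] o=[0.1814, -0.7355, 0.4400] → [0.1284, -0.2055, 0.7473, 0.8480, 0.5299, 0.0000]
J4: z=[-0.1461, 0.2338, -0.9613] o=[-0.0852, -0.1767, 0.6164] → [-0.0200, 0.3059, 0.0774, -0.1461, 0.2338, -0.9613]
J5: z=[-0.9037, 0.3638, 0.2258] o=[-0.2026, -0.2825, 0.3172] → [0.1173, 0.2869, 0.0071, -0.9037, 0.3638, 0.2258]
q̇ = J⁺·V = [-0.1760, 0.0920, 0.2880, -0.5530, -0.8360]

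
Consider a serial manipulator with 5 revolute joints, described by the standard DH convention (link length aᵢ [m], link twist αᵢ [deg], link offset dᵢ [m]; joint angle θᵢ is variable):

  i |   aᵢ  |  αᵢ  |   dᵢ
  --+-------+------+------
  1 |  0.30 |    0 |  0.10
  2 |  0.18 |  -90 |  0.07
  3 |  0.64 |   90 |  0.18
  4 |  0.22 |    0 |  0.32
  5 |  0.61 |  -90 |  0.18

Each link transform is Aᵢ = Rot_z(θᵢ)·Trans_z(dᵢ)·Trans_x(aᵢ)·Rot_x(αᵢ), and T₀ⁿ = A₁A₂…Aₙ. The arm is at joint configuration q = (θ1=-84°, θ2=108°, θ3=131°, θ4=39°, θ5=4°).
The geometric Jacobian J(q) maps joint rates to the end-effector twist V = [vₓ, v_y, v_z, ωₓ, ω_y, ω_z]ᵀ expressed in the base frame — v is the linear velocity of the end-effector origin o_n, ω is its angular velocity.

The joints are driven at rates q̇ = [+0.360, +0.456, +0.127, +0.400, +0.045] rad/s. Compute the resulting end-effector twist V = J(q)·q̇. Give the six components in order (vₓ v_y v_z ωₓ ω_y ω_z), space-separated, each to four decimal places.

-0.4639 -0.1897 0.2383 0.2552 0.2526 0.5241

o_n = [-0.5116, 0.2639, -1.1068]
J₁: ẑ×o_n = [-0.2639, -0.5116, 0.0000], ω = ẑ
J2: z=[0.0000, 0.0000, 1.0000] o=[0.0314, -0.2984, 0.1000] → [-0.5622, -0.5430, 0.0000, 0.0000, 0.0000, 1.0000]
J3: z=[-0.4067, 0.9135, 0.0000] o=[0.1958, -0.2251, 0.1700] → [-1.1664, -0.5193, 0.4474, -0.4067, 0.9135, 0.0000]
J4: z=[0.6895, 0.3070, -0.6561] o=[-0.2610, -0.2315, -0.3130] → [0.0813, 0.7117, 0.4185, 0.6895, 0.3070, -0.6561]
J5: z=[0.6895, 0.3070, -0.6561] o=[-0.1991, -0.0524, -0.6520] → [0.0679, 0.5186, 0.3140, 0.6895, 0.3070, -0.6561]
V = J·q̇ = [-0.4639, -0.1897, 0.2383, 0.2552, 0.2526, 0.5241]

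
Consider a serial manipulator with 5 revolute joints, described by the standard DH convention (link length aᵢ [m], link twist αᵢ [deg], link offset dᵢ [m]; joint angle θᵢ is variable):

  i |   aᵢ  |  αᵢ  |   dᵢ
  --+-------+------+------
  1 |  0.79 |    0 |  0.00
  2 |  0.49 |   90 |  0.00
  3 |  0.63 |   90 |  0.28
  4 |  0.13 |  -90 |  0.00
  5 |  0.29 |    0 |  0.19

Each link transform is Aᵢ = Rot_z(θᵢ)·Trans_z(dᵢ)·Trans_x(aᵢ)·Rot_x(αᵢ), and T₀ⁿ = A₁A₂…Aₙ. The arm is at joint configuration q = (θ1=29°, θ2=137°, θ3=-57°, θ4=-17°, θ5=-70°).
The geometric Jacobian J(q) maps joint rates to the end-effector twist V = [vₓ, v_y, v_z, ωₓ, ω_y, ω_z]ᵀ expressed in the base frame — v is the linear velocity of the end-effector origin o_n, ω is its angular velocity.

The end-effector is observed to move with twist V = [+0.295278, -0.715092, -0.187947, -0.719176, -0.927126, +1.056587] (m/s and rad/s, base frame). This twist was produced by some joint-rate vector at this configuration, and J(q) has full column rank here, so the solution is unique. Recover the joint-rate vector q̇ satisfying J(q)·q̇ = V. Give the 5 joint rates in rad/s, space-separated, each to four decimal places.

o_n = [0.0546, 0.9484, -0.9072]
J₁: ẑ×o_n = [-0.9484, 0.0546, 0.0000], ω = ẑ
J2: z=[0.0000, 0.0000, 1.0000] o=[0.6909, 0.3830, 0.0000] → [-0.5654, -0.6363, 0.0000, 0.0000, 0.0000, 1.0000]
J3: z=[0.2419, 0.9703, 0.0000] o=[0.2155, 0.5015, 0.0000] → [-0.8802, 0.2195, 0.2642, 0.2419, 0.9703, 0.0000]
J4: z=[0.8138, -0.2029, -0.5446] o=[-0.0497, 0.8562, -0.5284] → [0.1271, 0.2515, 0.0962, 0.8138, -0.2029, -0.5446]
J5: z=[0.0768, 0.9664, -0.2452] o=[-0.1246, 0.8357, -0.6326] → [-0.2377, -0.0228, -0.1645, 0.0768, 0.9664, -0.2452]
q̇ = J⁺·V = [-0.0200, 0.6380, -0.7140, -0.6360, -0.3760]

-0.0200 0.6380 -0.7140 -0.6360 -0.3760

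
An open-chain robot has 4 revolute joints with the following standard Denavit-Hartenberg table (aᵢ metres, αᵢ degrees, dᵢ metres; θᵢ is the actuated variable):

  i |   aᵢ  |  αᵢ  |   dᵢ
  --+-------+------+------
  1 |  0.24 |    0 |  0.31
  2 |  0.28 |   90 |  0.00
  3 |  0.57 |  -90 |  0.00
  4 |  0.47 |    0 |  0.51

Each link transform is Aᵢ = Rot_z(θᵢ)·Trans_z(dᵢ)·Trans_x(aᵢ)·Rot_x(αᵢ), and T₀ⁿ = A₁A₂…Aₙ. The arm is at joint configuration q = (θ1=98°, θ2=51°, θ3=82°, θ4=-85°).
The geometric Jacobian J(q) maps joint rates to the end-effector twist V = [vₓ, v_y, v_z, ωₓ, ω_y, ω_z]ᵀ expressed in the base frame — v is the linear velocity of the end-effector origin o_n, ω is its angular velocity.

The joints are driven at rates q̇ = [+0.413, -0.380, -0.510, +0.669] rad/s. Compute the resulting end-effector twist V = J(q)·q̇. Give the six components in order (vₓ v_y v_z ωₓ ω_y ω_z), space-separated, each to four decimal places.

-0.4560 0.1746 0.5244 0.3052 -0.7784 0.1261

o_n = [0.3278, 0.5669, 0.9860]
J₁: ẑ×o_n = [-0.5669, 0.3278, 0.0000], ω = ẑ
J2: z=[0.0000, 0.0000, 1.0000] o=[-0.0334, 0.2377, 0.3100] → [-0.3292, 0.3612, 0.0000, 0.0000, 0.0000, 1.0000]
J3: z=[0.5150, 0.8572, 0.0000] o=[-0.2734, 0.3819, 0.3100] → [0.5794, -0.3482, -0.4200, 0.5150, 0.8572, 0.0000]
J4: z=[0.8488, -0.5100, 0.1392] o=[-0.3414, 0.4227, 0.8745] → [-0.0770, -0.0016, 0.4637, 0.8488, -0.5100, 0.1392]
V = J·q̇ = [-0.4560, 0.1746, 0.5244, 0.3052, -0.7784, 0.1261]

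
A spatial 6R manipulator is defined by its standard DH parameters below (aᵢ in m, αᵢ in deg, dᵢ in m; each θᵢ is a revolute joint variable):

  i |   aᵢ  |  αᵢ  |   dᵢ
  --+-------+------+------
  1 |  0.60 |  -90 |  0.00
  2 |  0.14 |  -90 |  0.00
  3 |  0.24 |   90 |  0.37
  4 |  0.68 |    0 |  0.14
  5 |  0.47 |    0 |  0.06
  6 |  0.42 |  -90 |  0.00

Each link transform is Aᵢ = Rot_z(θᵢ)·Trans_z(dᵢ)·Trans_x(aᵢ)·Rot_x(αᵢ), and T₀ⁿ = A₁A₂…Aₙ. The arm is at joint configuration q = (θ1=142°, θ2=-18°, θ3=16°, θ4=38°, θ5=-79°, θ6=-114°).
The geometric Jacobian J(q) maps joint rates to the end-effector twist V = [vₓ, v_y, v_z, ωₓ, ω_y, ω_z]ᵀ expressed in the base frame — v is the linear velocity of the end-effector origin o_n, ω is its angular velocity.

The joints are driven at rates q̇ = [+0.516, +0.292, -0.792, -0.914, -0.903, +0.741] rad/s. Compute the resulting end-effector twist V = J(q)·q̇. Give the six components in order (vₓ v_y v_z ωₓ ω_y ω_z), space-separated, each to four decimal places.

o_n = [-1.2241, 0.9747, -0.0049]
J₁: ẑ×o_n = [-0.9747, -1.2241, 0.0000], ω = ẑ
J2: z=[-0.6157, -0.7880, 0.0000] o=[-0.4728, 0.3694, 0.0000] → [0.0039, -0.0030, -0.9647, -0.6157, -0.7880, 0.0000]
J3: z=[-0.2435, 0.1902, -0.9511] o=[-0.5777, 0.4514, 0.0433] → [0.4886, 0.6030, -0.0045, -0.2435, 0.1902, -0.9511]
J4: z=[-0.7984, -0.5961, 0.0852] o=[-0.8000, 0.7090, -0.2373] → [-0.1612, 0.1494, -0.4650, -0.7984, -0.5961, 0.0852]
J5: z=[-0.7984, -0.5961, 0.0852] o=[-1.3088, 1.1232, -0.4644] → [-0.2612, 0.3741, 0.1690, -0.7984, -0.5961, 0.0852]
J6: z=[-0.7984, -0.5961, 0.0852] o=[-1.4770, 1.3054, -0.0607] → [-0.0051, 0.0660, 0.4147, -0.7984, -0.5961, 0.0852]
V = J·q̇ = [-0.5093, -1.5355, 0.3016, 0.8721, 0.2606, 1.1776]

-0.5093 -1.5355 0.3016 0.8721 0.2606 1.1776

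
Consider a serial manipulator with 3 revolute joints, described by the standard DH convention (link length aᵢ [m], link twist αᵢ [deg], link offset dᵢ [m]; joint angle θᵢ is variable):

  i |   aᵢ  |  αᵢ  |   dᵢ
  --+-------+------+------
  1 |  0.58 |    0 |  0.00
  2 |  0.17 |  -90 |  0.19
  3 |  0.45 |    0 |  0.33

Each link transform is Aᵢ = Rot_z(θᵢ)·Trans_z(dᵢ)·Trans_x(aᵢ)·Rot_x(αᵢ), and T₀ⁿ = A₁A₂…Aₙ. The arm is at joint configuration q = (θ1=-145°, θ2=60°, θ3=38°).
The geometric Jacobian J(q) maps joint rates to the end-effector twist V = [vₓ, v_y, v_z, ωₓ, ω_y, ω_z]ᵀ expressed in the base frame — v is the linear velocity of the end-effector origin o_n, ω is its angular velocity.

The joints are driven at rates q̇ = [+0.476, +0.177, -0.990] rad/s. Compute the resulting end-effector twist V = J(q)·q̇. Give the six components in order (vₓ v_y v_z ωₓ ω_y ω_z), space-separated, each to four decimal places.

o_n = [-0.1006, -0.8265, -0.0870]
J₁: ẑ×o_n = [0.8265, -0.1006, 0.0000], ω = ẑ
J2: z=[0.0000, 0.0000, 1.0000] o=[-0.4751, -0.3327, 0.0000] → [0.4938, 0.3745, -0.0000, 0.0000, 0.0000, 1.0000]
J3: z=[0.9962, 0.0872, 0.0000] o=[-0.4603, -0.5020, 0.1900] → [-0.0241, 0.2760, -0.3546, 0.9962, 0.0872, 0.0000]
V = J·q̇ = [0.5047, -0.2549, 0.3511, -0.9862, -0.0863, 0.6530]

0.5047 -0.2549 0.3511 -0.9862 -0.0863 0.6530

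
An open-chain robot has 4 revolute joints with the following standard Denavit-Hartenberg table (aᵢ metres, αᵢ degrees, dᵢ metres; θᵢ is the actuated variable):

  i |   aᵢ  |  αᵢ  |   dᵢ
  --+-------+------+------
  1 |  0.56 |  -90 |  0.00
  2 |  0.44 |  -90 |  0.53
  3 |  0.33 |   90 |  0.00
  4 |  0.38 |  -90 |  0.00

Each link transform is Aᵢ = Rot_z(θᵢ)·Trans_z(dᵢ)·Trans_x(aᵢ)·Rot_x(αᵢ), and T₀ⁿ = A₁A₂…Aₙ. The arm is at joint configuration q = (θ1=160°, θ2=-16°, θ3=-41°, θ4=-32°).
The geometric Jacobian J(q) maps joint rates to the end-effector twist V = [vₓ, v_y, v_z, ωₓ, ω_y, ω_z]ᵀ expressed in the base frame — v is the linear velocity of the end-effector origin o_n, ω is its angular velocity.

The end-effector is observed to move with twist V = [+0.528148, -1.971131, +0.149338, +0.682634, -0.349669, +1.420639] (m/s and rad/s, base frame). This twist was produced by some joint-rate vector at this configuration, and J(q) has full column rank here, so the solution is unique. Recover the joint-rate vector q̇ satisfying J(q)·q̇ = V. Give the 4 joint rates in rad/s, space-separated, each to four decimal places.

0.8420 -0.5630 -0.7660 0.8720

o_n = [-1.6438, -0.4211, 0.4505]
J₁: ẑ×o_n = [0.4211, -1.6438, 0.0000], ω = ẑ
J2: z=[-0.3420, -0.9397, 0.0000] o=[-0.5262, 0.1915, 0.0000] → [-0.4234, 0.1541, -0.8406, -0.3420, -0.9397, 0.0000]
J3: z=[-0.2590, 0.0943, -0.9613] o=[-1.1049, -0.1618, 0.1213] → [-0.2182, 0.6033, 0.1180, -0.2590, 0.0943, -0.9613]
J4: z=[0.3345, -0.9249, -0.1808] o=[-1.4040, -0.2834, 0.1899] → [-0.2659, -0.0438, -0.2679, 0.3345, -0.9249, -0.1808]
q̇ = J⁺·V = [0.8420, -0.5630, -0.7660, 0.8720]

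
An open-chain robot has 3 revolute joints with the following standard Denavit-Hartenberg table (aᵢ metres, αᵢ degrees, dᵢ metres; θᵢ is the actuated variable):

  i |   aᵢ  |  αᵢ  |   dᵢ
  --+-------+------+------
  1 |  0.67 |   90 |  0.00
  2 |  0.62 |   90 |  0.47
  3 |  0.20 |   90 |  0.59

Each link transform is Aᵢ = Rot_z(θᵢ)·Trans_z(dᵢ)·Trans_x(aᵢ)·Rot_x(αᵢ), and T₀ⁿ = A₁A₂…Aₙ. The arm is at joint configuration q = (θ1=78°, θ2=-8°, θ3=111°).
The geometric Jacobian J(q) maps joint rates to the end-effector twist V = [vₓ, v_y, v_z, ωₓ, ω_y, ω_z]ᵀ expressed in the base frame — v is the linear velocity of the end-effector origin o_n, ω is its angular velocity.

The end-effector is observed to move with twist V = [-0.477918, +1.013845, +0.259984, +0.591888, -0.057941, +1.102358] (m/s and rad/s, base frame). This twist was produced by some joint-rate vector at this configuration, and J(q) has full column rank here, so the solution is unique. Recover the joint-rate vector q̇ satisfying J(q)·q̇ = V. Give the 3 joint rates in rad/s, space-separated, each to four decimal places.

0.6300 0.5910 -0.4770

o_n = [0.8775, 0.9696, -0.6606]
J₁: ẑ×o_n = [-0.9696, 0.8775, 0.0000], ω = ẑ
J2: z=[0.9781, -0.2079, 0.0000] o=[0.1393, 0.6554, 0.0000] → [0.1373, 0.6461, 0.4609, 0.9781, -0.2079, 0.0000]
J3: z=[-0.0289, -0.1361, -0.9903] o=[0.7267, 1.1582, -0.0863] → [-0.1086, -0.1660, 0.0260, -0.0289, -0.1361, -0.9903]
q̇ = J⁺·V = [0.6300, 0.5910, -0.4770]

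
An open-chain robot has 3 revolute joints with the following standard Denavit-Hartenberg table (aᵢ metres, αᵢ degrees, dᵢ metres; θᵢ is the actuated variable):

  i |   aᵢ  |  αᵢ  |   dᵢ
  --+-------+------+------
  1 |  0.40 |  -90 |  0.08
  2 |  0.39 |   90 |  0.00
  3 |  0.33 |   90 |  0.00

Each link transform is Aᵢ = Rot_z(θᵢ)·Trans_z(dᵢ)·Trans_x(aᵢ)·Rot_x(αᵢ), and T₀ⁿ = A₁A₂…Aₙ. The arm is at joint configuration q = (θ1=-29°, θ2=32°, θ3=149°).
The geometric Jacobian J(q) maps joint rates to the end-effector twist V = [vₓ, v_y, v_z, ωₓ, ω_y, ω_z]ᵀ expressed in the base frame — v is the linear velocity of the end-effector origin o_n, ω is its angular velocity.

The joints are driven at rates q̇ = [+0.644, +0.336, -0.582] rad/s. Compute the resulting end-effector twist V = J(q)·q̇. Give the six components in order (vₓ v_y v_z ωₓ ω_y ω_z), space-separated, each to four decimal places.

o_n = [0.5117, -0.0893, 0.0232]
J₁: ẑ×o_n = [0.0893, 0.5117, -0.0000], ω = ẑ
J2: z=[0.4848, 0.8746, 0.0000] o=[0.3498, -0.1939, 0.0800] → [-0.0497, 0.0275, -0.0909, 0.4848, 0.8746, 0.0000]
J3: z=[0.4635, -0.2569, 0.8480] o=[0.6391, -0.3543, -0.1267] → [-0.2632, -0.1775, 0.0901, 0.4635, -0.2569, 0.8480]
V = J·q̇ = [0.1940, 0.4421, -0.0829, -0.1068, 0.4434, 0.1504]

0.1940 0.4421 -0.0829 -0.1068 0.4434 0.1504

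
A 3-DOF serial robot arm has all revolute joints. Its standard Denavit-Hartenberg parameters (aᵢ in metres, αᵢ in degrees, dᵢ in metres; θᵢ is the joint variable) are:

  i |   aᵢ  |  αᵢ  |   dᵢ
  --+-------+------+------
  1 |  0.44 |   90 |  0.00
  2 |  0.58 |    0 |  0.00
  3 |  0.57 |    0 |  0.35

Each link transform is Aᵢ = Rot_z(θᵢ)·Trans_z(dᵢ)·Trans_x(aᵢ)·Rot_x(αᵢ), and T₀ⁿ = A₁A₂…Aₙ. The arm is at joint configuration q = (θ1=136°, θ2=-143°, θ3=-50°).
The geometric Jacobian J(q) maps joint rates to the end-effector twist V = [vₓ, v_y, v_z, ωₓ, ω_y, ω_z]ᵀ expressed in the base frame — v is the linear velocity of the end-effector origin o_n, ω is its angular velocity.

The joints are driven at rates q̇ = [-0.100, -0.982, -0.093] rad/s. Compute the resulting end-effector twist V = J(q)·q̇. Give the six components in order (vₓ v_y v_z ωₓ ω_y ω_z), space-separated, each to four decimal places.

o_n = [0.6593, -0.1502, -0.2208]
J₁: ẑ×o_n = [0.1502, 0.6593, -0.0000], ω = ẑ
J2: z=[0.6947, 0.7193, 0.0000] o=[-0.3165, 0.3056, 0.0000] → [-0.1589, 0.1534, -1.0186, 0.6947, 0.7193, 0.0000]
J3: z=[0.6947, 0.7193, 0.0000] o=[0.0167, -0.0161, -0.3491] → [0.0922, -0.0891, -0.5554, 0.6947, 0.7193, 0.0000]
V = J·q̇ = [0.1324, -0.2083, 1.0519, -0.7468, -0.7733, -0.1000]

0.1324 -0.2083 1.0519 -0.7468 -0.7733 -0.1000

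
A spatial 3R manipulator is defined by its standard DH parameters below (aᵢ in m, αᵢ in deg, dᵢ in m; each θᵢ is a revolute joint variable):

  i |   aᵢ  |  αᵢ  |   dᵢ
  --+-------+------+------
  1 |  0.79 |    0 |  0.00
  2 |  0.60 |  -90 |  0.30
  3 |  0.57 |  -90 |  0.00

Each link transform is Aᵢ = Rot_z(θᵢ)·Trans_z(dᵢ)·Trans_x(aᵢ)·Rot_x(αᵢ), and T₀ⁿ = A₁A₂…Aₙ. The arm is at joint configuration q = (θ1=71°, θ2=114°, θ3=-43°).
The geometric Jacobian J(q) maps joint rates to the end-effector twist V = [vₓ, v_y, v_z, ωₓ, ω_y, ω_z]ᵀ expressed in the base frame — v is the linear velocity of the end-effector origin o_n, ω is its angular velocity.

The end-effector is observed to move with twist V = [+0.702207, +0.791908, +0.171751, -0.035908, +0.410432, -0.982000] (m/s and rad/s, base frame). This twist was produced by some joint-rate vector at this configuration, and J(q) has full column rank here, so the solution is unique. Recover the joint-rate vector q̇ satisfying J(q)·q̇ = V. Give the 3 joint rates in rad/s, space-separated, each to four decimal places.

o_n = [-0.7558, 0.6583, 0.6887]
J₁: ẑ×o_n = [-0.6583, -0.7558, 0.0000], ω = ẑ
J2: z=[0.0000, 0.0000, 1.0000] o=[0.2572, 0.7470, 0.0000] → [0.0886, -1.0130, 0.0000, 0.0000, 0.0000, 1.0000]
J3: z=[0.0872, -0.9962, 0.0000] o=[-0.3405, 0.6947, 0.3000] → [-0.3873, -0.0339, -0.4169, 0.0872, -0.9962, 0.0000]
q̇ = J⁺·V = [-0.8430, -0.1390, -0.4120]

-0.8430 -0.1390 -0.4120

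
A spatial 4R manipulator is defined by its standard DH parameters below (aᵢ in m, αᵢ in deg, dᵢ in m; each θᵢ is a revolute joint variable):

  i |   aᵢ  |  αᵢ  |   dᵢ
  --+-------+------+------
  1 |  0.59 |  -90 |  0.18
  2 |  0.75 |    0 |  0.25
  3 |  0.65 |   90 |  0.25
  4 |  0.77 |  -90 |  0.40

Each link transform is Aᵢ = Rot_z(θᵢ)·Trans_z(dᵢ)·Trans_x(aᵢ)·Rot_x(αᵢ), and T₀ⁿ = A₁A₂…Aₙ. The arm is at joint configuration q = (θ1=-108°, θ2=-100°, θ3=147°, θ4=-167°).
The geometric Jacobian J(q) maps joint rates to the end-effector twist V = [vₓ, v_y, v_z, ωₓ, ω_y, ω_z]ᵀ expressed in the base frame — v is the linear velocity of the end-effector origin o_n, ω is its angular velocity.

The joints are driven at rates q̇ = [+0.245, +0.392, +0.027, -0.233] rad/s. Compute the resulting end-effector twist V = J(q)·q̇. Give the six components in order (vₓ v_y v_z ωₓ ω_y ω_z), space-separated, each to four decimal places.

o_n = [0.0994, -0.7514, 1.2647]
J₁: ẑ×o_n = [0.7514, 0.0994, -0.0000], ω = ẑ
J2: z=[0.9511, -0.3090, 0.0000] o=[-0.1823, -0.5611, 0.1800] → [-0.3352, -1.0316, -0.0939, 0.9511, -0.3090, 0.0000]
J3: z=[0.9511, -0.3090, 0.0000] o=[0.0957, -0.5145, 0.9186] → [-0.1070, -0.3292, -0.2242, 0.9511, -0.3090, 0.0000]
J4: z=[-0.2260, -0.6956, 0.6820] o=[0.1965, -1.0134, 0.4432] → [-0.7500, 0.1195, -0.1267, -0.2260, -0.6956, 0.6820]
V = J·q̇ = [0.2246, -0.4168, -0.0134, 0.4512, 0.0326, 0.0861]

0.2246 -0.4168 -0.0134 0.4512 0.0326 0.0861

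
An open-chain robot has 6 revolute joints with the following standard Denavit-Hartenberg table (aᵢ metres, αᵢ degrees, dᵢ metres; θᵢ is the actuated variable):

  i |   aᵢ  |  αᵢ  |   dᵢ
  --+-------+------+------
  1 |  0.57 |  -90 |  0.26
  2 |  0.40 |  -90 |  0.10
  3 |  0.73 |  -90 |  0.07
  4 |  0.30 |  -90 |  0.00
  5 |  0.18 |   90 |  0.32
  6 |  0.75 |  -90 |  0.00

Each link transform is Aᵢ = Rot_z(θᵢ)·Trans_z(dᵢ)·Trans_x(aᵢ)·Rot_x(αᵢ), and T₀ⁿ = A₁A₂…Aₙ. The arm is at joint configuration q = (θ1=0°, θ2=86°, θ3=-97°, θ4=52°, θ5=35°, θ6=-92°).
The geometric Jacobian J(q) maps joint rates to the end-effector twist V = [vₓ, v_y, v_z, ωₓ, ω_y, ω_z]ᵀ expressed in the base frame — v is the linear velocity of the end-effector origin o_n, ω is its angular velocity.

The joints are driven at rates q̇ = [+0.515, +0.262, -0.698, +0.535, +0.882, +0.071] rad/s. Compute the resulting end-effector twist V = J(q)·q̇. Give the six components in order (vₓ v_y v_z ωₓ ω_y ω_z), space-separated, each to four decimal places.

-0.5460 0.0507 1.0628 1.3168 -0.3307 -0.0649

o_n = [0.5817, 1.4101, 0.1102]
J₁: ẑ×o_n = [-1.4101, 0.5817, 0.0000], ω = ẑ
J2: z=[0.0000, 1.0000, 0.0000] o=[0.5700, 0.0000, 0.2600] → [-0.1498, 0.0000, -0.0117, 0.0000, 1.0000, 0.0000]
J3: z=[-0.9976, 0.0000, -0.0698] o=[0.5979, 0.1000, -0.1390] → [0.0914, 0.2498, -1.3069, -0.9976, 0.0000, -0.0698]
J4: z=[0.0692, 0.1219, -0.9901] o=[0.5219, 0.8246, -0.0552] → [0.5999, -0.0707, 0.0332, 0.0692, 0.1219, -0.9901]
J5: z=[0.6209, -0.7821, -0.0529] o=[0.7561, 1.0079, -0.0162] → [-0.0776, -0.0693, 0.1133, 0.6209, -0.7821, -0.0529]
J6: z=[0.5046, 0.4503, -0.7366] o=[1.0628, 0.8351, 0.0882] → [0.4334, 0.3433, 0.5068, 0.5046, 0.4503, -0.7366]
V = J·q̇ = [-0.5460, 0.0507, 1.0628, 1.3168, -0.3307, -0.0649]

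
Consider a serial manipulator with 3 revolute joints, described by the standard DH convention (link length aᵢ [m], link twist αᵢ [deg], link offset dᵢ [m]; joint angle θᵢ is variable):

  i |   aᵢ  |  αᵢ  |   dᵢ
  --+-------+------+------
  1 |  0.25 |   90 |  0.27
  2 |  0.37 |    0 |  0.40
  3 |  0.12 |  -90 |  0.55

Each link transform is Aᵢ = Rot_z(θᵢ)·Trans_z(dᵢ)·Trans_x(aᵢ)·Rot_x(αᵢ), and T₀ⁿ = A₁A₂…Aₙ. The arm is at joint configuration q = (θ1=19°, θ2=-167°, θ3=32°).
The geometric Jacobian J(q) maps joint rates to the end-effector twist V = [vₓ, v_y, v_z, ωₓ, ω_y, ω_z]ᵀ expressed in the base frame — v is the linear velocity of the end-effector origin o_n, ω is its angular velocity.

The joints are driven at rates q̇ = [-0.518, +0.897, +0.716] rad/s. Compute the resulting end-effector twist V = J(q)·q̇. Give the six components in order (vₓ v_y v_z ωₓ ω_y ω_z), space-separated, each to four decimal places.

o_n = [0.1246, -0.9618, 0.1019]
J₁: ẑ×o_n = [0.9618, 0.1246, -0.0000], ω = ẑ
J2: z=[0.3256, -0.9455, 0.0000] o=[0.2364, 0.0814, 0.2700] → [0.1589, 0.0547, -0.4454, 0.3256, -0.9455, 0.0000]
J3: z=[0.3256, -0.9455, 0.0000] o=[0.0257, -0.4142, 0.1868] → [0.0802, 0.0276, -0.0849, 0.3256, -0.9455, 0.0000]
V = J·q̇ = [-0.2982, 0.0043, -0.4603, 0.5251, -1.5251, -0.5180]

-0.2982 0.0043 -0.4603 0.5251 -1.5251 -0.5180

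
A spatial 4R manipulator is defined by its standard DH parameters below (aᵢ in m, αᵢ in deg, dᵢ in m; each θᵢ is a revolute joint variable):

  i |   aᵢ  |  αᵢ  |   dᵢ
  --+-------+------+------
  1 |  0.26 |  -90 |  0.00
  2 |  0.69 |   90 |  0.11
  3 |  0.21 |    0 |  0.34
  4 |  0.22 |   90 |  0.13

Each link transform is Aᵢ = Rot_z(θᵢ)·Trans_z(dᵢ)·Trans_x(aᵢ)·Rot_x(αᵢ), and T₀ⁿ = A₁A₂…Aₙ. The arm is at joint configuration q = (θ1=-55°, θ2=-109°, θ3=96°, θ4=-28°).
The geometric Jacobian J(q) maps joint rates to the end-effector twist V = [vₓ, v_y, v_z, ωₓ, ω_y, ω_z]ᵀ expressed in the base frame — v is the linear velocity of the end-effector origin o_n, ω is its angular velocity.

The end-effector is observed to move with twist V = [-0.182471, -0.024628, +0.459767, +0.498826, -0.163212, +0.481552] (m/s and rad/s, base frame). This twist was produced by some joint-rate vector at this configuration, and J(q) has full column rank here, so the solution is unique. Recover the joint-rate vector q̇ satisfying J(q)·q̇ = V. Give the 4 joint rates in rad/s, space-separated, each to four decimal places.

o_n = [0.1824, 0.6511, 0.5566]
J₁: ẑ×o_n = [-0.6511, 0.1824, 0.0000], ω = ẑ
J2: z=[0.8192, 0.5736, 0.0000] o=[0.1491, -0.2130, 0.0000] → [0.3192, -0.4559, 0.6887, 0.8192, 0.5736, 0.0000]
J3: z=[-0.5423, 0.7745, -0.3256] o=[0.1104, 0.0341, 0.6524] → [0.1266, -0.0754, -0.3903, -0.5423, 0.7745, -0.3256]
J4: z=[-0.5423, 0.7745, -0.3256] o=[0.1012, 0.4114, 0.5210] → [0.1056, -0.0071, -0.1929, -0.5423, 0.7745, -0.3256]
q̇ = J⁺·V = [0.3370, 0.3150, -0.7960, 0.3520]

0.3370 0.3150 -0.7960 0.3520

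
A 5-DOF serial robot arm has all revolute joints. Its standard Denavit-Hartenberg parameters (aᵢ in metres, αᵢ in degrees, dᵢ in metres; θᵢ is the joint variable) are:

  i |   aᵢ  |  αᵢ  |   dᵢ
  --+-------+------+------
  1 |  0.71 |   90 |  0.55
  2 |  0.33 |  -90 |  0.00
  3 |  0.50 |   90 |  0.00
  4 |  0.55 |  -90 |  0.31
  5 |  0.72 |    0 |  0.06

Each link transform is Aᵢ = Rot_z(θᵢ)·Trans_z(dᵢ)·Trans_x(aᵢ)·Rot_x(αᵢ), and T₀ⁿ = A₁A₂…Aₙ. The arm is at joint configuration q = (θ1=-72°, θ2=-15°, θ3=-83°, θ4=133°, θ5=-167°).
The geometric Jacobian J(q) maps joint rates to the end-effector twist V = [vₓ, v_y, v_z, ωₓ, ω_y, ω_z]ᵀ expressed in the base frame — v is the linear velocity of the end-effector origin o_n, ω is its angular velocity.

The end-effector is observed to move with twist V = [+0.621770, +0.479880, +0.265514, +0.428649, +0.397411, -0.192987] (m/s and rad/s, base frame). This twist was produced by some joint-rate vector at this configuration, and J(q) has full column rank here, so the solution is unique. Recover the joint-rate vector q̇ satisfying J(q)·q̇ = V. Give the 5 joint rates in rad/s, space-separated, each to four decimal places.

o_n = [-0.3965, -0.7627, 0.4216]
J₁: ẑ×o_n = [0.7627, -0.3965, 0.0000], ω = ẑ
J2: z=[-0.9511, -0.3090, 0.0000] o=[0.2194, -0.6753, 0.5500] → [0.0397, -0.1221, -0.1071, -0.9511, -0.3090, 0.0000]
J3: z=[0.0800, -0.2462, 0.9659] o=[0.3179, -0.9784, 0.4646] → [-0.1978, -0.6867, -0.1586, 0.0800, -0.2462, 0.9659]
J4: z=[-0.4122, 0.8741, 0.2569] o=[-0.1359, -1.1877, 0.4488] → [-0.1330, -0.0782, 0.0527, -0.4122, 0.8741, 0.2569]
J5: z=[0.6092, 0.4741, -0.6357] o=[0.1089, -0.8587, 0.9288] → [-0.1794, 0.6303, 0.2981, 0.6092, 0.4741, -0.6357]
q̇ = J⁺·V = [0.7630, -0.1630, -0.6480, -0.0550, 0.4970]

0.7630 -0.1630 -0.6480 -0.0550 0.4970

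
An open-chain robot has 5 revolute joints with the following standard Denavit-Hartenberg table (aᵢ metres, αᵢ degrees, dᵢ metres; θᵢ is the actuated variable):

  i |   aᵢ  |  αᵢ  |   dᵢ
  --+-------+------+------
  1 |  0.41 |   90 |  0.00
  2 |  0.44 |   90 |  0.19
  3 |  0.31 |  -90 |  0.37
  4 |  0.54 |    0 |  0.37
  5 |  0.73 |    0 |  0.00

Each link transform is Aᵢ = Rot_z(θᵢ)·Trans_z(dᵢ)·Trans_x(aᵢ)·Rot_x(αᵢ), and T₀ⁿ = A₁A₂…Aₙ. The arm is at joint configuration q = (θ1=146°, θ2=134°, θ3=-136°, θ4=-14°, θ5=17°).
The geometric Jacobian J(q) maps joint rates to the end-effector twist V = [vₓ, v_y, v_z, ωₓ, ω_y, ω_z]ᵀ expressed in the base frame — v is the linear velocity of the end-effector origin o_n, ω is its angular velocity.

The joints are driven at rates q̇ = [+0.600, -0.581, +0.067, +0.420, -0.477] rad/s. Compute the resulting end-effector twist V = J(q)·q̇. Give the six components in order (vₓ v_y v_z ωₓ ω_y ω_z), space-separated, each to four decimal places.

0.3028 -1.0744 -0.4541 -0.3647 -0.4053 0.6181

o_n = [-1.5115, -0.3820, 0.0139]
J₁: ẑ×o_n = [0.3820, -1.5115, 0.0000], ω = ẑ
J2: z=[0.5592, 0.8290, 0.0000] o=[-0.3399, 0.2293, 0.0000] → [0.0115, -0.0078, 0.6295, 0.5592, 0.8290, 0.0000]
J3: z=[-0.5964, 0.4022, 0.6947] o=[0.0197, 0.2159, 0.3165] → [0.2936, -1.2441, 0.9725, -0.5964, 0.4022, 0.6947]
J4: z=[-0.0022, -0.8662, 0.4997] o=[-0.4498, 0.2728, 0.4131] → [0.6730, -0.5314, -0.9182, -0.0022, -0.8662, 0.4997]
J5: z=[-0.0022, -0.8662, 0.4997] o=[-0.9491, -0.1505, 0.4176] → [0.4654, -0.2819, -0.4866, -0.0022, -0.8662, 0.4997]
V = J·q̇ = [0.3028, -1.0744, -0.4541, -0.3647, -0.4053, 0.6181]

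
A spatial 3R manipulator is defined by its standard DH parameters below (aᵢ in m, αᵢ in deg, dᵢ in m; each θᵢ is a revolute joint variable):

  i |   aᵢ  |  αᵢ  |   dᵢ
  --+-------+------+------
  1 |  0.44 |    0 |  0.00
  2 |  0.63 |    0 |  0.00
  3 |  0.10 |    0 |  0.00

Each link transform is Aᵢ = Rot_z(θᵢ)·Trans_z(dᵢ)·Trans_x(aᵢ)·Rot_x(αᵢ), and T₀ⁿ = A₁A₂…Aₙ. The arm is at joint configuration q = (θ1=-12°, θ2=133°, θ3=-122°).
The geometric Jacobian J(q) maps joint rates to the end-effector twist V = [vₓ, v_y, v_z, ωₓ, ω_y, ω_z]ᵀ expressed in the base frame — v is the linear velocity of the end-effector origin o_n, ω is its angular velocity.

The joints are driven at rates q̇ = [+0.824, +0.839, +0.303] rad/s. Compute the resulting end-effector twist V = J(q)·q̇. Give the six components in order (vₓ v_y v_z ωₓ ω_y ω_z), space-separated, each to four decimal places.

o_n = [0.2059, 0.4468, 0.0000]
J₁: ẑ×o_n = [-0.4468, 0.2059, 0.0000], ω = ẑ
J2: z=[0.0000, 0.0000, 1.0000] o=[0.4304, -0.0915, 0.0000] → [-0.5383, -0.2245, 0.0000, 0.0000, 0.0000, 1.0000]
J3: z=[0.0000, 0.0000, 1.0000] o=[0.1059, 0.4485, 0.0000] → [0.0017, 0.1000, -0.0000, 0.0000, 0.0000, 1.0000]
V = J·q̇ = [-0.8192, 0.0116, 0.0000, 0.0000, 0.0000, 1.9660]

-0.8192 0.0116 0.0000 0.0000 0.0000 1.9660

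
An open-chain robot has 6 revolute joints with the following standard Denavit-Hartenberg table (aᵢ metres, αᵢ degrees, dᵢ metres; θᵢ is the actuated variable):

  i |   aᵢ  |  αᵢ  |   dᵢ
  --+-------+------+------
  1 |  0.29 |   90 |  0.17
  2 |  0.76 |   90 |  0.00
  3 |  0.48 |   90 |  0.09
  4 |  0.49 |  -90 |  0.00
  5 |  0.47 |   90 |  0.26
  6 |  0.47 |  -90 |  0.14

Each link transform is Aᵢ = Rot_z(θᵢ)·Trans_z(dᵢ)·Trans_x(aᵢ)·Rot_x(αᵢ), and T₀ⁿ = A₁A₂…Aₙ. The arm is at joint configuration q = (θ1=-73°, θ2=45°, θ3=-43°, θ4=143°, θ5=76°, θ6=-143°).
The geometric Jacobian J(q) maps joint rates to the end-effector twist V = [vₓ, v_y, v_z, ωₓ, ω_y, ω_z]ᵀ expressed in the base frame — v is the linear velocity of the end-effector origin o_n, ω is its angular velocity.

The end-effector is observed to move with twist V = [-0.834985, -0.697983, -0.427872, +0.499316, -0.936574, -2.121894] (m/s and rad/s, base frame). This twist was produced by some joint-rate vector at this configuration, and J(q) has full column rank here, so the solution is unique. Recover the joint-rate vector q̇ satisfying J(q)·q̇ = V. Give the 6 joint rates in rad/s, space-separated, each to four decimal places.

-0.8690 -0.2890 0.4420 -0.1710 -0.8420 0.8700

o_n = [0.2931, -1.1604, 0.3701]
J₁: ẑ×o_n = [1.1604, 0.2931, -0.0000], ω = ẑ
J2: z=[-0.9563, -0.2924, 0.0000] o=[0.0848, -0.2773, 0.1700] → [-0.0585, 0.1914, 0.9054, -0.9563, -0.2924, 0.0000]
J3: z=[0.2067, -0.6762, -0.7071] o=[0.2419, -0.7912, 0.7074] → [-0.0330, 0.0335, -0.0417, 0.2067, -0.6762, -0.7071]
J4: z=[0.5584, 0.6750, -0.4822] o=[0.6461, -0.9938, 0.8920] → [-0.4326, 0.4617, 0.1453, 0.5584, 0.6750, -0.4822]
J5: z=[-0.6486, 0.7177, 0.2535] o=[0.3927, -1.0777, 0.4811] → [-0.0587, -0.0972, 0.1252, -0.6486, 0.7177, 0.2535]
J6: z=[-0.3668, -0.0029, -0.9303] o=[-0.0894, -1.2184, 0.6716] → [0.0548, -0.4664, -0.0202, -0.3668, -0.0029, -0.9303]
q̇ = J⁺·V = [-0.8690, -0.2890, 0.4420, -0.1710, -0.8420, 0.8700]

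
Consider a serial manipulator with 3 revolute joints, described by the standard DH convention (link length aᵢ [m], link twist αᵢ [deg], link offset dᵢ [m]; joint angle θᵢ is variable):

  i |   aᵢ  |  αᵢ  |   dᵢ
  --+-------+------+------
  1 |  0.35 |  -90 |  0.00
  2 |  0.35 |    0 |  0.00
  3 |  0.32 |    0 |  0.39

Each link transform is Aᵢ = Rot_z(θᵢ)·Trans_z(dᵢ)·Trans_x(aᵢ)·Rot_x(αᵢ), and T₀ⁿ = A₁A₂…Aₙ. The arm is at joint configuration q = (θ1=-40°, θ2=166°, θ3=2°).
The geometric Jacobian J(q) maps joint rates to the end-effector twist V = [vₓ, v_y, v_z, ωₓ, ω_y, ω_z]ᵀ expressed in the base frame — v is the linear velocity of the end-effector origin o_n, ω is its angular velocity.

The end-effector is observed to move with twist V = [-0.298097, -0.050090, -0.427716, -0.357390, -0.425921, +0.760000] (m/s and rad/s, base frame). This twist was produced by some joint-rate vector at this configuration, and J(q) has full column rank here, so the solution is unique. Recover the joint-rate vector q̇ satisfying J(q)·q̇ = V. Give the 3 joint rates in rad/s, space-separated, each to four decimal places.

0.7600 -0.7470 0.1910

o_n = [0.0189, 0.4933, -0.1512]
J₁: ẑ×o_n = [-0.4933, 0.0189, 0.0000], ω = ẑ
J2: z=[0.6428, 0.7660, 0.0000] o=[0.2681, -0.2250, 0.0000] → [-0.1158, 0.0972, 0.6526, 0.6428, 0.7660, 0.0000]
J3: z=[0.6428, 0.7660, 0.0000] o=[0.0080, -0.0067, -0.0847] → [-0.0510, 0.0428, 0.3130, 0.6428, 0.7660, 0.0000]
q̇ = J⁺·V = [0.7600, -0.7470, 0.1910]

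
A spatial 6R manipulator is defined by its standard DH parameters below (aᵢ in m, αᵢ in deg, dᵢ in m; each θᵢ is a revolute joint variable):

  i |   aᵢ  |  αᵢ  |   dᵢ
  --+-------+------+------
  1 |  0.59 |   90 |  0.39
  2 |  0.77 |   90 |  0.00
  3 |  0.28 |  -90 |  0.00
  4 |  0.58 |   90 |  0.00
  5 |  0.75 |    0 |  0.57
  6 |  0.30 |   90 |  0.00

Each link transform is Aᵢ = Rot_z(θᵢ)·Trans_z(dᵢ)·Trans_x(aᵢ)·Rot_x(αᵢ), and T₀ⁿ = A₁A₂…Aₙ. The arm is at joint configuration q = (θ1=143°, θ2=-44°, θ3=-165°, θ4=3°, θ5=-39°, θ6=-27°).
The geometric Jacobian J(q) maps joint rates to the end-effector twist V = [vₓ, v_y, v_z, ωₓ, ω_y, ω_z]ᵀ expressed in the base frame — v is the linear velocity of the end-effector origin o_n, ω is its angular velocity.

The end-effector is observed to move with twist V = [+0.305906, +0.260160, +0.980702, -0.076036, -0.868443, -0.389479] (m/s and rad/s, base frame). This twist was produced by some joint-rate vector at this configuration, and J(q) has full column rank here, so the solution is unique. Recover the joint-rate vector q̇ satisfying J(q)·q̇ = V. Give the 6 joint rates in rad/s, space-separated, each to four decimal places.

-0.0790 -0.9110 -0.7570 -0.1960 0.9680 0.3350

o_n = [0.5454, -0.0249, 0.6970]
J₁: ẑ×o_n = [0.0249, 0.5454, -0.0000], ω = ẑ
J2: z=[0.6018, 0.7986, 0.0000] o=[-0.4712, 0.3551, 0.3900] → [0.2452, -0.1848, -1.0405, 0.6018, 0.7986, 0.0000]
J3: z=[0.5548, -0.4181, -0.7193] o=[-0.9136, 0.6884, -0.1449] → [-0.8651, -1.5165, 0.2142, 0.5548, -0.4181, -0.7193]
J4: z=[-0.7300, -0.6594, -0.1798] o=[-0.8018, 0.5135, 0.0430] → [-0.5280, 0.2352, 1.2813, -0.7300, -0.6594, -0.1798]
J5: z=[0.5749, -0.4502, -0.6832] o=[-0.5874, 0.1642, 0.4535] → [-0.2388, -0.9140, 0.4013, 0.5749, -0.4502, -0.6832]
J6: z=[0.5749, -0.4502, -0.6832] o=[0.3002, -0.1321, 0.5614] → [0.0122, -0.2455, 0.1720, 0.5749, -0.4502, -0.6832]
q̇ = J⁺·V = [-0.0790, -0.9110, -0.7570, -0.1960, 0.9680, 0.3350]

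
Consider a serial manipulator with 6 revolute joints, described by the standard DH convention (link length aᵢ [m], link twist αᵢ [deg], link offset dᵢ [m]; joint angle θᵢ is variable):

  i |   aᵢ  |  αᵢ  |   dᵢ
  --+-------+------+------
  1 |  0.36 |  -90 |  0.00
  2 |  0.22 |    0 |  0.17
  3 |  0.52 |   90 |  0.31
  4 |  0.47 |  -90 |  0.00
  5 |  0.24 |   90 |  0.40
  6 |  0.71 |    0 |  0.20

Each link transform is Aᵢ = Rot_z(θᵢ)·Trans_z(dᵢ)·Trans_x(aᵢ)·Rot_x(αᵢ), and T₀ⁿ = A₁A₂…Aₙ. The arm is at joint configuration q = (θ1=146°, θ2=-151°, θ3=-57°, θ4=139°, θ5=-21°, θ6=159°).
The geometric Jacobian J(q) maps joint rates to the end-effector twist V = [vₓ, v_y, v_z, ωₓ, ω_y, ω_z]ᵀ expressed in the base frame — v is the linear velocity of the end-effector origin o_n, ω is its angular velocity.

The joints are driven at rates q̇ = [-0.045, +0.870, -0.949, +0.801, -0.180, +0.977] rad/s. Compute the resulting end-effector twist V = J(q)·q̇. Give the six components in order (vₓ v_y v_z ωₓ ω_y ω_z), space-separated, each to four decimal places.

0.7274 -0.4683 -0.1534 -0.2902 0.4043 -1.7371

o_n = [-0.0818, 0.0691, 0.0343]
J₁: ẑ×o_n = [-0.0691, -0.0818, 0.0000], ω = ẑ
J2: z=[-0.5592, -0.8290, 0.0000] o=[-0.2985, 0.2013, 0.0000] → [-0.0284, 0.0192, 0.2536, -0.5592, -0.8290, 0.0000]
J3: z=[-0.5592, -0.8290, 0.0000] o=[-0.2340, -0.0472, 0.1067] → [0.0600, -0.0405, 0.0611, -0.5592, -0.8290, 0.0000]
J4: z=[-0.3892, 0.2625, -0.8829] o=[-0.0267, -0.5610, -0.1375] → [0.6014, 0.1155, -0.2308, -0.3892, 0.2625, -0.8829]
J5: z=[-0.0582, 0.9496, 0.3080] o=[-0.4588, -0.6415, 0.0291] → [-0.2139, 0.1164, -0.3994, -0.0582, 0.9496, 0.3080]
J6: z=[-0.0339, 0.3065, -0.9513] o=[-0.7215, -0.2774, 0.1557] → [0.2924, -0.6127, -0.2078, -0.0339, 0.3065, -0.9513]
V = J·q̇ = [0.7274, -0.4683, -0.1534, -0.2902, 0.4043, -1.7371]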